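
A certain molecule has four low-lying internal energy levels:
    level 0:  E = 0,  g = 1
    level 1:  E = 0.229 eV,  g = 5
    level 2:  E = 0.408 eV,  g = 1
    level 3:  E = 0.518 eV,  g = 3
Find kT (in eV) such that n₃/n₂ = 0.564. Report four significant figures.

n₃/n₂ = (g₃/g₂) exp[−(E₃−E₂)/kT] = 0.564.
⇒ (E₃−E₂)/kT = ln((3/1)/0.564) = ln(5.31915) = 1.67131.
kT = 0.110 eV / 1.67131 = 0.06582 eV.

0.06582 eV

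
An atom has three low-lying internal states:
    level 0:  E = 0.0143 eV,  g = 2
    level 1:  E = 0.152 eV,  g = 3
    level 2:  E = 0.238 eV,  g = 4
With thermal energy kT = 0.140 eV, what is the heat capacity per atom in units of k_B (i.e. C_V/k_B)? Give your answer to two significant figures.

Eᵢ/kT = 0.1021, 1.086, 1.700.
Z = Σ gᵢe^(−Eᵢ/kT) = 2·e^(−0.1021) + 3·e^(−1.086) + 4·e^(−1.700) = 1.806 + 1.013 + 0.7307 = 3.550.
⟨E⟩ = 0.09964 eV, ⟨E²⟩ = 0.01836 eV².
C_V/k_B = (⟨E²⟩ − ⟨E⟩²)/(kT)² = (0.01836 − 0.009928)/0.01960 = 0.43.

0.43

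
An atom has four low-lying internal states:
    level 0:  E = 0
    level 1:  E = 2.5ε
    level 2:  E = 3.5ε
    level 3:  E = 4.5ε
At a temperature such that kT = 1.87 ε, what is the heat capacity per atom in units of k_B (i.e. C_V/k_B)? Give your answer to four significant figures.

0.6930

Eᵢ/kT = 0, 1.33690, 1.87166, 2.40642.
Z = Σ e^(−Eᵢ/kT) = e^(−0) + e^(−1.33690) + e^(−1.87166) + e^(−2.40642) = 1.00000 + 0.262659 + 0.153868 + 0.0901374 = 1.50666.
⟨E⟩ = 1.06249 ε, ⟨E²⟩ = 3.55208 ε².
C_V/k_B = (⟨E²⟩ − ⟨E⟩²)/(kT)² = (3.55208 − 1.12889)/3.49690 = 0.6930.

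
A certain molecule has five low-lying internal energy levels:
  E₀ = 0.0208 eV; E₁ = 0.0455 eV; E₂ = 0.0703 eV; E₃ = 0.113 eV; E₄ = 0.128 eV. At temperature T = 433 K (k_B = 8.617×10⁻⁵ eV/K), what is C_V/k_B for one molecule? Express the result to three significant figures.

k_BT = 8.617×10⁻⁵ × 433 K = 0.037312 eV.
Eᵢ/kT = 0.55746, 1.2194, 1.8841, 3.0285, 3.4305.
Z = Σ e^(−Eᵢ/kT) = e^(−0.55746) + e^(−1.2194) + e^(−1.8841) + e^(−3.0285) + e^(−3.4305) = 0.57266 + 0.29541 + 0.15197 + 0.048388 + 0.032371 = 1.1008.
⟨E⟩ = 0.041467 eV, ⟨E²⟩ = 0.0025060 eV².
C_V/k_B = (⟨E²⟩ − ⟨E⟩²)/(kT)² = (0.0025060 − 0.0017195)/0.0013922 = 0.565.

0.565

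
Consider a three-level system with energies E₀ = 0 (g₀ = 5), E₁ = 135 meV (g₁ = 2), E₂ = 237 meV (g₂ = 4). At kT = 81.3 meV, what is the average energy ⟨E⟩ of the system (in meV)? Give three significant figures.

Eᵢ/kT = 0, 1.6605, 2.9151.
Z = Σ gᵢe^(−Eᵢ/kT) = 5·e^(−0) + 2·e^(−1.6605) + 4·e^(−2.9151) = 5.0000 + 0.38009 + 0.21679 = 5.5969.
⟨E⟩ = Σ Eᵢ gᵢe^(−Eᵢ/kT) / Z = (0·5.0000 + 135·0.38009 + 237·0.21679) / 5.5969 = 18.3 meV.

18.3 meV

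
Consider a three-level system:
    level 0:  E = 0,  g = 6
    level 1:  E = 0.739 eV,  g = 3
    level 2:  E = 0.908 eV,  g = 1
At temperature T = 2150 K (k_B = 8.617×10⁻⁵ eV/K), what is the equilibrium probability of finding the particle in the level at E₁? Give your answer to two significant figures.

0.0092

k_BT = 8.617×10⁻⁵ × 2150 K = 0.1853 eV.
Eᵢ/kT = 0, 3.988, 4.900.
Z = Σ gᵢe^(−Eᵢ/kT) = 6·e^(−0) + 3·e^(−3.988) + 1·e^(−4.900) = 6.000 + 0.05561 + 0.007447 = 6.063.
P₁ = g₁ e^(−E₁/kT) / Z = 0.05561/6.063 = 0.0092.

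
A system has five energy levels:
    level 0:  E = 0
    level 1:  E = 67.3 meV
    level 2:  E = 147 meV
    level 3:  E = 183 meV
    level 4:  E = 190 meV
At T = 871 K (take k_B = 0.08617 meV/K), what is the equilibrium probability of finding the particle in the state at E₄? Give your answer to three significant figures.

0.0464

k_BT = 0.08617 × 871 K = 75.054 meV.
Eᵢ/kT = 0, 0.89669, 1.9586, 2.4382, 2.5315.
Z = Σ e^(−Eᵢ/kT) = e^(−0) + e^(−0.89669) + e^(−1.9586) + e^(−2.4382) + e^(−2.5315) = 1.0000 + 0.40792 + 0.14106 + 0.087318 + 0.079540 = 1.7158.
P₄ = e^(−E₄/kT) / Z = 0.079540/1.7158 = 0.0464.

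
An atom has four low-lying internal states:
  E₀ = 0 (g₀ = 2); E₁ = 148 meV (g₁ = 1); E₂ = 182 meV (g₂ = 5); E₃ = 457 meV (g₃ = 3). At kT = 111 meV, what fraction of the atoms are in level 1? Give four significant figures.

Eᵢ/kT = 0, 1.33333, 1.63964, 4.11712.
Z = Σ gᵢe^(−Eᵢ/kT) = 2·e^(−0) + 1·e^(−1.33333) + 5·e^(−1.63964) + 3·e^(−4.11712) = 2.00000 + 0.263598 + 0.970249 + 0.0488741 = 3.28272.
P₁ = g₁ e^(−E₁/kT) / Z = 0.263598/3.28272 = 0.08030.

0.08030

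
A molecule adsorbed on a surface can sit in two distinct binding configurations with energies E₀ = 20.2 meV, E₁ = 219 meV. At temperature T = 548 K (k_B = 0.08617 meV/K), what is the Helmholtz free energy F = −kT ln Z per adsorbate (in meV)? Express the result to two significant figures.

k_BT = 0.08617 × 548 K = 47.22 meV.
Eᵢ/kT = 0.4278, 4.638.
Z = Σ e^(−Eᵢ/kT) = e^(−0.4278) + e^(−4.638) = 0.6519 + 0.009677 = 0.6616.
F = −kT ln Z = −47.22 × ln(0.6616) = −47.22 × -0.4131 = 20 meV.

20 meV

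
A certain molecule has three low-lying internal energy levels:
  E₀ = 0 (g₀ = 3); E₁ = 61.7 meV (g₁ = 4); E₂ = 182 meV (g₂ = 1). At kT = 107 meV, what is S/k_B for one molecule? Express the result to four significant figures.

Eᵢ/kT = 0, 0.576636, 1.70093.
Z = Σ gᵢe^(−Eᵢ/kT) = 3·e^(−0) + 4·e^(−0.576636) + 1·e^(−1.70093) = 3.00000 + 2.24714 + 0.182514 = 5.42965.
⟨E⟩ = Σ EᵢPᵢ = 31.6533 meV.
S/k_B = ln Z + ⟨E⟩/kT = ln(5.42965) + 31.6533/107 = 1.69187 + 0.295825 = 1.988.

1.988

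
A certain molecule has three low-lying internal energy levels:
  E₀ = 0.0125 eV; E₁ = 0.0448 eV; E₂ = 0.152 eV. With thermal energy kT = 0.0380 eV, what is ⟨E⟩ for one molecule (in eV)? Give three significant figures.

Eᵢ/kT = 0.32895, 1.1789, 4.0000.
Z = Σ e^(−Eᵢ/kT) = e^(−0.32895) + e^(−1.1789) + e^(−4.0000) = 0.71968 + 0.30762 + 0.018316 = 1.0456.
⟨E⟩ = Σ Eᵢ e^(−Eᵢ/kT) / Z = (0.0125·0.71968 + 0.0448·0.30762 + 0.152·0.018316) / 1.0456 = 0.0244 eV.

0.0244 eV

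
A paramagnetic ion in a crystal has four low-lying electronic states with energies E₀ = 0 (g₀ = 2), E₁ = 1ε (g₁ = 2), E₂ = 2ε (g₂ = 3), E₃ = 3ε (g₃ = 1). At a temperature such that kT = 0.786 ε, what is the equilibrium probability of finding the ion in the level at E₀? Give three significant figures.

0.710

Eᵢ/kT = 0, 1.2723, 2.5445, 3.8168.
Z = Σ gᵢe^(−Eᵢ/kT) = 2·e^(−0) + 2·e^(−1.2723) + 3·e^(−2.5445) + 1·e^(−3.8168) = 2.0000 + 0.56037 + 0.23554 + 0.021998 = 2.8179.
P₀ = g₀ e^(−E₀/kT) / Z = 2.0000/2.8179 = 0.710.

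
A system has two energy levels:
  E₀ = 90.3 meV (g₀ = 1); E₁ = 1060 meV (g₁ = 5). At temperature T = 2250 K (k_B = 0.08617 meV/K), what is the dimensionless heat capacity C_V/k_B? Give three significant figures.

0.788

k_BT = 0.08617 × 2250 K = 193.88 meV.
Eᵢ/kT = 0.46575, 5.4673.
Z = Σ gᵢe^(−Eᵢ/kT) = 1·e^(−0.46575) + 5·e^(−5.4673) = 0.62766 + 0.021113 = 0.64877.
⟨E⟩ = 121.86 meV, ⟨E²⟩ = 44454 meV².
C_V/k_B = (⟨E²⟩ − ⟨E⟩²)/(kT)² = (44454 − 14850)/37589 = 0.788.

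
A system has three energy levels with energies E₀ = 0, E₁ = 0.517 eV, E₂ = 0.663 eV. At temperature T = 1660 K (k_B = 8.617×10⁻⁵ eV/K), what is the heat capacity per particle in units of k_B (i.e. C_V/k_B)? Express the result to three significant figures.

k_BT = 8.617×10⁻⁵ × 1660 K = 0.14304 eV.
Eᵢ/kT = 0, 3.6144, 4.6351.
Z = Σ e^(−Eᵢ/kT) = e^(−0) + e^(−3.6144) + e^(−4.6351) = 1.0000 + 0.026933 + 0.0097051 = 1.0366.
⟨E⟩ = 0.019640 eV, ⟨E²⟩ = 0.011060 eV².
C_V/k_B = (⟨E²⟩ − ⟨E⟩²)/(kT)² = (0.011060 − 0.00038573)/0.020460 = 0.522.

0.522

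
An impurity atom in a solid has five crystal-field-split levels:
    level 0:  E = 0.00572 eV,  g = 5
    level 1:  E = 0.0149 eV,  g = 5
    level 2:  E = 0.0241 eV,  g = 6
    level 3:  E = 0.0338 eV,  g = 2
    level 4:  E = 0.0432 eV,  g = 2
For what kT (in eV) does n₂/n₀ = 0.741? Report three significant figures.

n₂/n₀ = (g₂/g₀) exp[−(E₂−E₀)/kT] = 0.741.
⇒ (E₂−E₀)/kT = ln((6/5)/0.741) = ln(1.6194) = 0.48206.
kT = 0.01838 eV / 0.48206 = 0.0381 eV.

0.0381 eV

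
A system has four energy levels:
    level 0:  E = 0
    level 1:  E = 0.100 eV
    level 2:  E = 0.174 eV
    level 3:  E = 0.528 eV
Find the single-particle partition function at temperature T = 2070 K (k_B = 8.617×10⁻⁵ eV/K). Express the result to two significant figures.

Z = 2.0

k_BT = 8.617×10⁻⁵ × 2070 K = 0.1784 eV.
Eᵢ/kT = 0, 0.5605, 0.9753, 2.960.
Z = Σ e^(−Eᵢ/kT) = e^(−0) + e^(−0.5605) + e^(−0.9753) + e^(−2.960) = 1.000 + 0.5709 + 0.3771 + 0.05182 = 2.000.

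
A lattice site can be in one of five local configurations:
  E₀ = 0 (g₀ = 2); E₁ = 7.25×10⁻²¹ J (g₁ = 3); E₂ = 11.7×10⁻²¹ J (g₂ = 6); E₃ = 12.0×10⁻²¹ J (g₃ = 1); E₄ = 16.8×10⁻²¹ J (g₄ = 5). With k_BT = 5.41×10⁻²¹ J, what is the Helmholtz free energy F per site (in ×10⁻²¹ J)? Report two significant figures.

-7.2 ×10⁻²¹ J

Eᵢ/kT = 0, 1.340, 2.163, 2.218, 3.105.
Z = Σ gᵢe^(−Eᵢ/kT) = 2·e^(−0) + 3·e^(−1.340) + 6·e^(−2.163) + 1·e^(−2.218) + 5·e^(−3.105) = 2.000 + 0.7855 + 0.6899 + 0.1088 + 0.2241 = 3.808.
F = −kT ln Z = −5.41 × ln(3.808) = −5.41 × 1.337 = -7.2 ×10⁻²¹ J.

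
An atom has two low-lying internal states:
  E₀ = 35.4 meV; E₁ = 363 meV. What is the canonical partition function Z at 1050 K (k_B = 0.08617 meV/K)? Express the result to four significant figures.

k_BT = 0.08617 × 1050 K = 90.4785 meV.
Eᵢ/kT = 0.391253, 4.01200.
Z = Σ e^(−Eᵢ/kT) = e^(−0.391253) + e^(−4.01200) = 0.676209 + 0.0180972 = 0.694306.

Z = 0.6943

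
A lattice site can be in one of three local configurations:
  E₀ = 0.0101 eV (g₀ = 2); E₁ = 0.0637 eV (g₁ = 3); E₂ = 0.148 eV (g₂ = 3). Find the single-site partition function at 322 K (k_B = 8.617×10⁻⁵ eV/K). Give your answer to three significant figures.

k_BT = 8.617×10⁻⁵ × 322 K = 0.027747 eV.
Eᵢ/kT = 0.36400, 2.2957, 5.3339.
Z = Σ gᵢe^(−Eᵢ/kT) = 2·e^(−0.36400) + 3·e^(−2.2957) + 3·e^(−5.3339) = 1.3898 + 0.30207 + 0.014476 = 1.7063.

Z = 1.71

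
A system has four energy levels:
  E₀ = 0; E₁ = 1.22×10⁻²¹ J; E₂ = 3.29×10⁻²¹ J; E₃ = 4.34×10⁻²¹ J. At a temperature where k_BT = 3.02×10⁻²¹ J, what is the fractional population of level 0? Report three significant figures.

0.446

Eᵢ/kT = 0, 0.40397, 1.0894, 1.4371.
Z = Σ e^(−Eᵢ/kT) = e^(−0) + e^(−0.40397) + e^(−1.0894) + e^(−1.4371) = 1.0000 + 0.66766 + 0.33642 + 0.23762 = 2.2417.
P₀ = e^(−E₀/kT) / Z = 1.0000/2.2417 = 0.446.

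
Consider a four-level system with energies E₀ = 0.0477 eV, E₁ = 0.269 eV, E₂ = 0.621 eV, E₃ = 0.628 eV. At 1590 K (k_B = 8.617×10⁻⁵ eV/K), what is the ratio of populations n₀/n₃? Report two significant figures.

69

k_BT = 8.617×10⁻⁵ × 1590 K = 0.1370 eV.
n₀/n₃ = exp[−(E₀−E₃)/kT] = exp(−(-0.5803 eV)/(0.1370 eV)) = exp(4.236) = 69.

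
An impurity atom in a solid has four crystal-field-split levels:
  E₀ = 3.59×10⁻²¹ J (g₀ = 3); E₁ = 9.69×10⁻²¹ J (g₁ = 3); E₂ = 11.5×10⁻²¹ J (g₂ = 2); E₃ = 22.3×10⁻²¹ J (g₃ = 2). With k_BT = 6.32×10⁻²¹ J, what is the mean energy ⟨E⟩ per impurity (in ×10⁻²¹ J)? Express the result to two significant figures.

Eᵢ/kT = 0.5680, 1.533, 1.820, 3.528.
Z = Σ gᵢe^(−Eᵢ/kT) = 3·e^(−0.5680) + 3·e^(−1.533) + 2·e^(−1.820) + 2·e^(−3.528) = 1.700 + 0.6477 + 0.3241 + 0.05873 = 2.731.
⟨E⟩ = Σ Eᵢ gᵢe^(−Eᵢ/kT) / Z = (3.59·1.700 + 9.69·0.6477 + 11.5·0.3241 + 22.3·0.05873) / 2.731 = 6.4 ×10⁻²¹ J.

6.4 ×10⁻²¹ J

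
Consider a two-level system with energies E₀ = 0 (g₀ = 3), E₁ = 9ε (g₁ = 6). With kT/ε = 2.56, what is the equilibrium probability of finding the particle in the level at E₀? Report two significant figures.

Eᵢ/kT = 0, 3.516.
Z = Σ gᵢe^(−Eᵢ/kT) = 3·e^(−0) + 6·e^(−3.516) = 3.000 + 0.1783 = 3.178.
P₀ = g₀ e^(−E₀/kT) / Z = 3.000/3.178 = 0.94.

0.94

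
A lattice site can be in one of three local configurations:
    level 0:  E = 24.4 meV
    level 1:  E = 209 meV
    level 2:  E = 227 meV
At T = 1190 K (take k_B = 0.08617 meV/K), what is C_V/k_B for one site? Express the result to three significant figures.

0.634

k_BT = 0.08617 × 1190 K = 102.54 meV.
Eᵢ/kT = 0.23796, 2.0382, 2.2138.
Z = Σ e^(−Eᵢ/kT) = e^(−0.23796) + e^(−2.0382) + e^(−2.2138) = 0.78823 + 0.13026 + 0.10928 = 1.0278.
⟨E⟩ = 69.336 meV, ⟨E²⟩ = 11471 meV².
C_V/k_B = (⟨E²⟩ − ⟨E⟩²)/(kT)² = (11471 − 4807.5)/10514 = 0.634.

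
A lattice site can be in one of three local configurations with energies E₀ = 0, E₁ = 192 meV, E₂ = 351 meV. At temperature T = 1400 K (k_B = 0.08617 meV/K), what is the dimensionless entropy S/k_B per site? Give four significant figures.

0.6132

k_BT = 0.08617 × 1400 K = 120.638 meV.
Eᵢ/kT = 0, 1.59154, 2.90953.
Z = Σ e^(−Eᵢ/kT) = e^(−0) + e^(−1.59154) + e^(−2.90953) = 1.00000 + 0.203612 + 0.0545013 = 1.25811.
⟨E⟩ = Σ EᵢPᵢ = 46.2785 meV.
S/k_B = ln Z + ⟨E⟩/kT = ln(1.25811) + 46.2785/120.638 = 0.229611 + 0.383615 = 0.6132.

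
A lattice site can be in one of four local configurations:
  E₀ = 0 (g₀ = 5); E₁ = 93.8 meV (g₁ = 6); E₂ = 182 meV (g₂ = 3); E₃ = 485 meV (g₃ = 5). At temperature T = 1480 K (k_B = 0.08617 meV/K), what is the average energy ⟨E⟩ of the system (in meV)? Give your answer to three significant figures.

k_BT = 0.08617 × 1480 K = 127.53 meV.
Eᵢ/kT = 0, 0.73551, 1.4271, 3.8030.
Z = Σ gᵢe^(−Eᵢ/kT) = 5·e^(−0) + 6·e^(−0.73551) + 3·e^(−1.4271) + 5·e^(−3.8030) = 5.0000 + 2.8756 + 0.72001 + 0.11152 = 8.7071.
⟨E⟩ = Σ Eᵢ gᵢe^(−Eᵢ/kT) / Z = (0·5.0000 + 93.8·2.8756 + 182·0.72001 + 485·0.11152) / 8.7071 = 52.2 meV.

52.2 meV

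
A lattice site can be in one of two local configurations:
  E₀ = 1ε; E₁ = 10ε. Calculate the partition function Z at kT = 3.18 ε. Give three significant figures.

Eᵢ/kT = 0.31447, 3.1447.
Z = Σ e^(−Eᵢ/kT) = e^(−0.31447) + e^(−3.1447) = 0.73018 + 0.043080 = 0.77326.

Z = 0.773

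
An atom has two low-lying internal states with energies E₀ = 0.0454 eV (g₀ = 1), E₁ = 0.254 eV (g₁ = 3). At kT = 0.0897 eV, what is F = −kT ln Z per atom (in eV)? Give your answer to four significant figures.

0.02234 eV

Eᵢ/kT = 0.506132, 2.83166.
Z = Σ gᵢe^(−Eᵢ/kT) = 1·e^(−0.506132) + 3·e^(−2.83166) = 0.602823 + 0.176745 = 0.779568.
F = −kT ln Z = −0.0897 × ln(0.779568) = −0.0897 × -0.249015 = 0.02234 eV.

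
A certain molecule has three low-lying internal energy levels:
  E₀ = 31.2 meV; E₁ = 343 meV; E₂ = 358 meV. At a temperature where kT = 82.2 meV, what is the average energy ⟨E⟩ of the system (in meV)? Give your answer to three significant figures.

Eᵢ/kT = 0.37956, 4.1727, 4.3552.
Z = Σ e^(−Eᵢ/kT) = e^(−0.37956) + e^(−4.1727) + e^(−4.3552) = 0.68416 + 0.015411 + 0.012840 = 0.71241.
⟨E⟩ = Σ Eᵢ e^(−Eᵢ/kT) / Z = (31.2·0.68416 + 343·0.015411 + 358·0.012840) / 0.71241 = 43.8 meV.

43.8 meV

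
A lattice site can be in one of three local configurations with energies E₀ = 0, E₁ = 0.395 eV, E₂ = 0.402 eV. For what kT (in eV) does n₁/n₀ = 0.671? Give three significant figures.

n₁/n₀ = exp[−(E₁−E₀)/kT] = 0.671.
⇒ (E₁−E₀)/kT = ln(1/0.671) = ln(1.4903) = 0.39898.
kT = 0.395 eV / 0.39898 = 0.990 eV.

0.990 eV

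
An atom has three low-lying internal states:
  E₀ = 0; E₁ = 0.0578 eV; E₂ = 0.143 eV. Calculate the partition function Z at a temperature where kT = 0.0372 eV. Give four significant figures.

Z = 1.233

Eᵢ/kT = 0, 1.55376, 3.84409.
Z = Σ e^(−Eᵢ/kT) = e^(−0) + e^(−1.55376) + e^(−3.84409) = 1.00000 + 0.211451 + 0.0214059 = 1.23286.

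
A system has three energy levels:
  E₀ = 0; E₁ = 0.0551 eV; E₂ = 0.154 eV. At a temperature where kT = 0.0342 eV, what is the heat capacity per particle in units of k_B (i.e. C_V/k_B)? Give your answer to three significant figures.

Eᵢ/kT = 0, 1.6111, 4.5029.
Z = Σ e^(−Eᵢ/kT) = e^(−0) + e^(−1.6111) + e^(−4.5029) = 1.0000 + 0.19967 + 0.011077 = 1.2107.
⟨E⟩ = 0.010496 eV, ⟨E²⟩ = 0.00071769 eV².
C_V/k_B = (⟨E²⟩ − ⟨E⟩²)/(kT)² = (0.00071769 − 0.00011017)/0.0011696 = 0.519.

0.519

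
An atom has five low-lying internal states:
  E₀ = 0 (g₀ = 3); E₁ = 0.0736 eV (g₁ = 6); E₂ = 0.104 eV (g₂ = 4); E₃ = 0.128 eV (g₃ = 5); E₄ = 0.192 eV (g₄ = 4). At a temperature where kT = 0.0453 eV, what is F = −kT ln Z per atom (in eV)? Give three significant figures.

-0.0723 eV

Eᵢ/kT = 0, 1.6247, 2.2958, 2.8256, 4.2384.
Z = Σ gᵢe^(−Eᵢ/kT) = 3·e^(−0) + 6·e^(−1.6247) + 4·e^(−2.2958) + 5·e^(−2.8256) + 4·e^(−4.2384) = 3.0000 + 1.1818 + 0.40272 + 0.29637 + 0.057723 = 4.9386.
F = −kT ln Z = −0.0453 × ln(4.9386) = −0.0453 × 1.5971 = -0.0723 eV.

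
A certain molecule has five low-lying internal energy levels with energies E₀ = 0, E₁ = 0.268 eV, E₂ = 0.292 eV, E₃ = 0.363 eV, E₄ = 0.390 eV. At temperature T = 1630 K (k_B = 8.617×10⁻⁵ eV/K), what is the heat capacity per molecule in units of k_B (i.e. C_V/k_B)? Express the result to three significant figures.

1.05

k_BT = 8.617×10⁻⁵ × 1630 K = 0.14046 eV.
Eᵢ/kT = 0, 1.9080, 2.0789, 2.5844, 2.7766.
Z = Σ e^(−Eᵢ/kT) = e^(−0) + e^(−1.9080) + e^(−2.0789) + e^(−2.5844) + e^(−2.7766) = 1.0000 + 0.14838 + 0.12507 + 0.075441 + 0.062250 = 1.4111.
⟨E⟩ = 0.090673 eV, ⟨E²⟩ = 0.028864 eV².
C_V/k_B = (⟨E²⟩ − ⟨E⟩²)/(kT)² = (0.028864 − 0.0082216)/0.019729 = 1.05.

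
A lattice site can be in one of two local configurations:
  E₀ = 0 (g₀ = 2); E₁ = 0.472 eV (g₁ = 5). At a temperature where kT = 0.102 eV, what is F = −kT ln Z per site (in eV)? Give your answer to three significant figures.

-0.0732 eV

Eᵢ/kT = 0, 4.6275.
Z = Σ gᵢe^(−Eᵢ/kT) = 2·e^(−0) + 5·e^(−4.6275) = 2.0000 + 0.048896 = 2.0489.
F = −kT ln Z = −0.102 × ln(2.0489) = −0.102 × 0.71730 = -0.0732 eV.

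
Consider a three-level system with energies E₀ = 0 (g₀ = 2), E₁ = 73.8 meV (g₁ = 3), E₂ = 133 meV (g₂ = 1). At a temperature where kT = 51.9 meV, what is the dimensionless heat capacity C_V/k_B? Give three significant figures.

Eᵢ/kT = 0, 1.4220, 2.5626.
Z = Σ gᵢe^(−Eᵢ/kT) = 2·e^(−0) + 3·e^(−1.4220) + 1·e^(−2.5626) = 2.0000 + 0.72369 + 0.077104 = 2.8008.
⟨E⟩ = 22.730 meV, ⟨E²⟩ = 1894.3 meV².
C_V/k_B = (⟨E²⟩ − ⟨E⟩²)/(kT)² = (1894.3 − 516.65)/2693.6 = 0.511.

0.511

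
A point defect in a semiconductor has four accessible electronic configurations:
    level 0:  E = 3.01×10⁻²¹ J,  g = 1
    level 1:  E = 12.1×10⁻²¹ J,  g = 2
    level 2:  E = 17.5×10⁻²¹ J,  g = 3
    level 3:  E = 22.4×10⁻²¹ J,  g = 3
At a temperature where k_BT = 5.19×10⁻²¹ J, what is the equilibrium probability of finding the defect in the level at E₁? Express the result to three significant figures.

Eᵢ/kT = 0.57996, 2.3314, 3.3719, 4.3160.
Z = Σ gᵢe^(−Eᵢ/kT) = 1·e^(−0.57996) + 2·e^(−2.3314) + 3·e^(−3.3719) + 3·e^(−4.3160) = 0.55992 + 0.19432 + 0.10297 + 0.040060 = 0.89727.
P₁ = g₁ e^(−E₁/kT) / Z = 0.19432/0.89727 = 0.217.

0.217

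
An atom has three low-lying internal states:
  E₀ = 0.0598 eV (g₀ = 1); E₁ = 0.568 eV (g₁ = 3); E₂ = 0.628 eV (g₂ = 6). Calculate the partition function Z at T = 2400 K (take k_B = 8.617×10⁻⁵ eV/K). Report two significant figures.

k_BT = 8.617×10⁻⁵ × 2400 K = 0.2068 eV.
Eᵢ/kT = 0.2892, 2.747, 3.037.
Z = Σ gᵢe^(−Eᵢ/kT) = 1·e^(−0.2892) + 3·e^(−2.747) + 6·e^(−3.037) = 0.7489 + 0.1924 + 0.2879 = 1.229.

Z = 1.2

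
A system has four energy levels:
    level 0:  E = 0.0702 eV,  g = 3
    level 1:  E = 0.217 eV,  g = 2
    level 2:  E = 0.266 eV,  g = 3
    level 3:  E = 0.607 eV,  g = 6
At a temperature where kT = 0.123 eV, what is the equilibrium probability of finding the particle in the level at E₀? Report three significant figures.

0.699

Eᵢ/kT = 0.57073, 1.7642, 2.1626, 4.9350.
Z = Σ gᵢe^(−Eᵢ/kT) = 3·e^(−0.57073) + 2·e^(−1.7642) + 3·e^(−2.1626) + 6·e^(−4.9350) = 1.6953 + 0.34265 + 0.34508 + 0.043143 = 2.4262.
P₀ = g₀ e^(−E₀/kT) / Z = 1.6953/2.4262 = 0.699.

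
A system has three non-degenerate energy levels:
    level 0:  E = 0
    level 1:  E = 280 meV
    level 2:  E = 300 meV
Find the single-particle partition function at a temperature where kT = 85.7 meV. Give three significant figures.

Z = 1.07

Eᵢ/kT = 0, 3.2672, 3.5006.
Z = Σ e^(−Eᵢ/kT) = e^(−0) + e^(−3.2672) + e^(−3.5006) = 1.0000 + 0.038113 + 0.030179 = 1.0683.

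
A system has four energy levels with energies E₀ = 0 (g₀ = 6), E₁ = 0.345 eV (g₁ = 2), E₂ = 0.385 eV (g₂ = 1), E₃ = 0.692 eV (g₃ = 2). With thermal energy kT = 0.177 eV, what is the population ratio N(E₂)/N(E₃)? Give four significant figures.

n₂/n₃ = (g₂/g₃) exp[−(E₂−E₃)/kT] = (1/2) × exp(−(-0.307 eV)/(0.177 eV)) = (1/2) × exp(1.73446) = 2.833.

2.833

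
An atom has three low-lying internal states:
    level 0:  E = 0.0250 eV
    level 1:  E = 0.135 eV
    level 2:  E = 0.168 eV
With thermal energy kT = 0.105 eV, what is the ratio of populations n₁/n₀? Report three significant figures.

n₁/n₀ = exp[−(E₁−E₀)/kT] = exp(−(0.1100 eV)/(0.105 eV)) = exp(-1.0476) = 0.351.

0.351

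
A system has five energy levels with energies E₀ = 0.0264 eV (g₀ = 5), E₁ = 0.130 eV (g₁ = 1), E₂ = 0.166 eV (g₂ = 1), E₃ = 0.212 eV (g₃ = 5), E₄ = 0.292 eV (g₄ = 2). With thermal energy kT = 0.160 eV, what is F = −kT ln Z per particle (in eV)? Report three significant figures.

-0.304 eV

Eᵢ/kT = 0.16500, 0.81250, 1.0375, 1.3250, 1.8250.
Z = Σ gᵢe^(−Eᵢ/kT) = 5·e^(−0.16500) + 1·e^(−0.81250) + 1·e^(−1.0375) + 5·e^(−1.3250) + 2·e^(−1.8250) = 4.2395 + 0.44375 + 0.35434 + 1.3290 + 0.32244 = 6.6890.
F = −kT ln Z = −0.160 × ln(6.6890) = −0.160 × 1.9005 = -0.304 eV.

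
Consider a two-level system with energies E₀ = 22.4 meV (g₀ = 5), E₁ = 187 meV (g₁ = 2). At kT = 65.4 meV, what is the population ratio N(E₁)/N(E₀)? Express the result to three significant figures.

0.0323

n₁/n₀ = (g₁/g₀) exp[−(E₁−E₀)/kT] = (2/5) × exp(−(164.6 meV)/(65.4 meV)) = (2/5) × exp(-2.5168) = 0.0323.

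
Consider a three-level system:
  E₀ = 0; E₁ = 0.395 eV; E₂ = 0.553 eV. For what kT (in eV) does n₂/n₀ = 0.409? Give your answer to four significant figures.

n₂/n₀ = exp[−(E₂−E₀)/kT] = 0.409.
⇒ (E₂−E₀)/kT = ln(1/0.409) = ln(2.44499) = 0.894041.
kT = 0.553 eV / 0.894041 = 0.6185 eV.

0.6185 eV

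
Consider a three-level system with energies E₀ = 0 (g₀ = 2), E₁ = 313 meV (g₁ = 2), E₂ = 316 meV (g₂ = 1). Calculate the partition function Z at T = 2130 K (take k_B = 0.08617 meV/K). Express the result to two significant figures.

k_BT = 0.08617 × 2130 K = 183.5 meV.
Eᵢ/kT = 0, 1.706, 1.722.
Z = Σ gᵢe^(−Eᵢ/kT) = 2·e^(−0) + 2·e^(−1.706) + 1·e^(−1.722) = 2.000 + 0.3632 + 0.1787 = 2.542.

Z = 2.5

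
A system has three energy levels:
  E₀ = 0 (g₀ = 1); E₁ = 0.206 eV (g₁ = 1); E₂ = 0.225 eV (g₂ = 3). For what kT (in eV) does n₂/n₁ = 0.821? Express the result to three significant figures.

n₂/n₁ = (g₂/g₁) exp[−(E₂−E₁)/kT] = 0.821.
⇒ (E₂−E₁)/kT = ln((3/1)/0.821) = ln(3.6541) = 1.2958.
kT = 0.019 eV / 1.2958 = 0.0147 eV.

0.0147 eV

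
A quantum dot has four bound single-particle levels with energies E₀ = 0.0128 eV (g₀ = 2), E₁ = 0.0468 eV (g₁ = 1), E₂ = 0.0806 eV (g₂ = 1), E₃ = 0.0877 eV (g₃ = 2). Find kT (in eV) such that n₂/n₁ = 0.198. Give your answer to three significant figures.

0.0209 eV

n₂/n₁ = (g₂/g₁) exp[−(E₂−E₁)/kT] = 0.198.
⇒ (E₂−E₁)/kT = ln((1/1)/0.198) = ln(5.0505) = 1.6195.
kT = 0.0338 eV / 1.6195 = 0.0209 eV.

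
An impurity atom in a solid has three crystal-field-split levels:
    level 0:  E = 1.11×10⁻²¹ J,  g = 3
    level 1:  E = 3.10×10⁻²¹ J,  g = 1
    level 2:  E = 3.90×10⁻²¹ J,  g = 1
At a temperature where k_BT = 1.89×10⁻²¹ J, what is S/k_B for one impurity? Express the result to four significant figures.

1.472

Eᵢ/kT = 0.587302, 1.64021, 2.06349.
Z = Σ gᵢe^(−Eᵢ/kT) = 3·e^(−0.587302) + 1·e^(−1.64021) + 1·e^(−2.06349) = 1.66747 + 0.193939 + 0.127010 = 1.98842.
⟨E⟩ = Σ EᵢPᵢ = 1.48230 ×10⁻²¹ J.
S/k_B = ln Z + ⟨E⟩/kT = ln(1.98842) + 1.48230/1.89 = 0.687340 + 0.784286 = 1.472.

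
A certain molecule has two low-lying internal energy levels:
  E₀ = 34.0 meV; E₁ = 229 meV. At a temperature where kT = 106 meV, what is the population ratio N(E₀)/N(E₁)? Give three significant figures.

6.29

n₀/n₁ = exp[−(E₀−E₁)/kT] = exp(−(-195.0 meV)/(106 meV)) = exp(1.8396) = 6.29.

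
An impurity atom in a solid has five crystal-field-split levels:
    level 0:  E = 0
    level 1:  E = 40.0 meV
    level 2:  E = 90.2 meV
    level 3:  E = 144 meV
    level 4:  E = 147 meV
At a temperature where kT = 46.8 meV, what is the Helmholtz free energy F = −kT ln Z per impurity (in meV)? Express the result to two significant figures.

-24 meV

Eᵢ/kT = 0, 0.8547, 1.927, 3.077, 3.141.
Z = Σ e^(−Eᵢ/kT) = e^(−0) + e^(−0.8547) + e^(−1.927) + e^(−3.077) + e^(−3.141) = 1.000 + 0.4254 + 0.1456 + 0.04610 + 0.04324 = 1.660.
F = −kT ln Z = −46.8 × ln(1.660) = −46.8 × 0.5068 = -24 meV.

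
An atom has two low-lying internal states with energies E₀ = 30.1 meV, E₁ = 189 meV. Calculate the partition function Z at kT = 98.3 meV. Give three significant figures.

Eᵢ/kT = 0.30621, 1.9227.
Z = Σ e^(−Eᵢ/kT) = e^(−0.30621) + e^(−1.9227) = 0.73623 + 0.14621 = 0.88244.

Z = 0.882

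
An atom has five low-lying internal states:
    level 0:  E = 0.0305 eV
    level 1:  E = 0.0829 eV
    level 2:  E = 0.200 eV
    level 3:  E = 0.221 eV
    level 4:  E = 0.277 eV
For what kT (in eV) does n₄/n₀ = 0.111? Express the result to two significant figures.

n₄/n₀ = exp[−(E₄−E₀)/kT] = 0.111.
⇒ (E₄−E₀)/kT = ln(1/0.111) = ln(9.009) = 2.198.
kT = 0.2465 eV / 2.198 = 0.11 eV.

0.11 eV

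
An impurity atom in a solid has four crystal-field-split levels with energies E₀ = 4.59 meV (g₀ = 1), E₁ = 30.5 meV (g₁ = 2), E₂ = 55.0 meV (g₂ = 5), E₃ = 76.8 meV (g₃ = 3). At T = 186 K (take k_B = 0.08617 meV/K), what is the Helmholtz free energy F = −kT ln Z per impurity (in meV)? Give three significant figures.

-3.39 meV

k_BT = 0.08617 × 186 K = 16.028 meV.
Eᵢ/kT = 0.28637, 1.9029, 3.4315, 4.7916.
Z = Σ gᵢe^(−Eᵢ/kT) = 1·e^(−0.28637) + 2·e^(−1.9029) + 5·e^(−3.4315) + 3·e^(−4.7916) = 0.75098 + 0.29827 + 0.16169 + 0.024898 = 1.2358.
F = −kT ln Z = −16.028 × ln(1.2358) = −16.028 × 0.21172 = -3.39 meV.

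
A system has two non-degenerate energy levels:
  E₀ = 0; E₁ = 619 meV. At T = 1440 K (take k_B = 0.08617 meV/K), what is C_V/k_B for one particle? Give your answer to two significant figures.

k_BT = 0.08617 × 1440 K = 124.1 meV.
Eᵢ/kT = 0, 4.988.
Z = Σ e^(−Eᵢ/kT) = e^(−0) + e^(−4.988) = 1.000 + 0.006819 = 1.007.
⟨E⟩ = 4.192 meV, ⟨E²⟩ = 2595 meV².
C_V/k_B = (⟨E²⟩ − ⟨E⟩²)/(kT)² = (2595 − 17.57)/15400 = 0.17.

0.17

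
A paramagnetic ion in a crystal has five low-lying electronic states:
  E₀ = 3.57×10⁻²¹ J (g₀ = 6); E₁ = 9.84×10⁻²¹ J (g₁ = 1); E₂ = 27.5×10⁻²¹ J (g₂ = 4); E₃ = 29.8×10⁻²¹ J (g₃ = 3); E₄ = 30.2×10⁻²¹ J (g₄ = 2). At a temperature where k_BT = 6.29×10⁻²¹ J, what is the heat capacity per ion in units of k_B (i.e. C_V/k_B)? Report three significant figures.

Eᵢ/kT = 0.56757, 1.5644, 4.3720, 4.7377, 4.8013.
Z = Σ gᵢe^(−Eᵢ/kT) = 6·e^(−0.56757) + 1·e^(−1.5644) + 4·e^(−4.3720) + 3·e^(−4.7377) + 2·e^(−4.8013) = 3.4014 + 0.20921 + 0.050504 + 0.026276 + 0.016438 = 3.7038.
⟨E⟩ = 4.5548, ⟨E²⟩ = 37.833.
C_V/k_B = (⟨E²⟩ − ⟨E⟩²)/(kT)² = (37.833 − 20.746)/39.564 = 0.432.

0.432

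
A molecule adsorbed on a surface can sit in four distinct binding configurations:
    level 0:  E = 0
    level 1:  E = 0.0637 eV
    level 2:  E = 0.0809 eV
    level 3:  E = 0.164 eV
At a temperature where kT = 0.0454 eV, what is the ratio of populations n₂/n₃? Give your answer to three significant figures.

n₂/n₃ = exp[−(E₂−E₃)/kT] = exp(−(-0.0831 eV)/(0.0454 eV)) = exp(1.8304) = 6.24.

6.24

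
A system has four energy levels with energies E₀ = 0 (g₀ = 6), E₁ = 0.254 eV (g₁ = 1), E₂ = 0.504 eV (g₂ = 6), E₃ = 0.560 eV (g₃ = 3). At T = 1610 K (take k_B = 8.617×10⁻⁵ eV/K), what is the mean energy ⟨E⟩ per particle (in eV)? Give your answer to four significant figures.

k_BT = 8.617×10⁻⁵ × 1610 K = 0.138734 eV.
Eᵢ/kT = 0, 1.83084, 3.63285, 4.03650.
Z = Σ gᵢe^(−Eᵢ/kT) = 6·e^(−0) + 1·e^(−1.83084) + 6·e^(−3.63285) + 3·e^(−4.03650) = 6.00000 + 0.160279 + 0.158644 + 0.0529775 = 6.37190.
⟨E⟩ = Σ Eᵢ gᵢe^(−Eᵢ/kT) / Z = (0·6.00000 + 0.254·0.160279 + 0.504·0.158644 + 0.560·0.0529775) / 6.37190 = 0.02359 eV.

0.02359 eV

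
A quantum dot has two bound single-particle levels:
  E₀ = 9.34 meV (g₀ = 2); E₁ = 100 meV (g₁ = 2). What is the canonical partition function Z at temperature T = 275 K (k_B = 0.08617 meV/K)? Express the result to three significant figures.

k_BT = 0.08617 × 275 K = 23.697 meV.
Eᵢ/kT = 0.39414, 4.2199.
Z = Σ gᵢe^(−Eᵢ/kT) = 2·e^(−0.39414) + 2·e^(−4.2199) = 1.3485 + 0.029400 = 1.3779.

Z = 1.38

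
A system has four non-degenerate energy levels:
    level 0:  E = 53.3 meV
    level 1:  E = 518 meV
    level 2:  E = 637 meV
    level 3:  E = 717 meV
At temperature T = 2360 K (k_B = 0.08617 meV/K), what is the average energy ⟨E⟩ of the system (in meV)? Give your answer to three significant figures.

142 meV

k_BT = 0.08617 × 2360 K = 203.36 meV.
Eᵢ/kT = 0.26210, 2.5472, 3.1324, 3.5258.
Z = Σ e^(−Eᵢ/kT) = e^(−0.26210) + e^(−2.5472) + e^(−3.1324) + e^(−3.5258) = 0.76943 + 0.078301 + 0.043613 + 0.029428 = 0.92077.
⟨E⟩ = Σ Eᵢ e^(−Eᵢ/kT) / Z = (53.3·0.76943 + 518·0.078301 + 637·0.043613 + 717·0.029428) / 0.92077 = 142 meV.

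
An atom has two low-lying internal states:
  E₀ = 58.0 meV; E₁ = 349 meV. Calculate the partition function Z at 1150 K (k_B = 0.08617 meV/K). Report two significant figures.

Z = 0.59

k_BT = 0.08617 × 1150 K = 99.10 meV.
Eᵢ/kT = 0.5853, 3.522.
Z = Σ e^(−Eᵢ/kT) = e^(−0.5853) + e^(−3.522) = 0.5569 + 0.02954 = 0.5864.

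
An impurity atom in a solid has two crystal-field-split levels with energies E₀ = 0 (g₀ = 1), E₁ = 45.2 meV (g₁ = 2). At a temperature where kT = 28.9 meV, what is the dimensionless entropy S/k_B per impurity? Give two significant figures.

0.81

Eᵢ/kT = 0, 1.564.
Z = Σ gᵢe^(−Eᵢ/kT) = 1·e^(−0) + 2·e^(−1.564) = 1.000 + 0.4186 = 1.419.
⟨E⟩ = Σ EᵢPᵢ = 13.33 meV.
S/k_B = ln Z + ⟨E⟩/kT = ln(1.419) + 13.33/28.9 = 0.3500 + 0.4612 = 0.81.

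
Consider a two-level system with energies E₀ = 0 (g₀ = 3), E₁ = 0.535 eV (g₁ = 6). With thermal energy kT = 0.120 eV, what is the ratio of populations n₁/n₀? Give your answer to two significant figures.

0.023

n₁/n₀ = (g₁/g₀) exp[−(E₁−E₀)/kT] = (6/3) × exp(−(0.535 eV)/(0.120 eV)) = (6/3) × exp(-4.458) = 0.023.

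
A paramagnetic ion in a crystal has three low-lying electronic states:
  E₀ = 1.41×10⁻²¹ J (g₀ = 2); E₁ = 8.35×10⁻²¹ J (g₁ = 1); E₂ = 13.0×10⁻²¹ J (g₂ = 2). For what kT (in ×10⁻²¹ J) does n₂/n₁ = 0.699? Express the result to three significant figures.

4.42 ×10⁻²¹ J

n₂/n₁ = (g₂/g₁) exp[−(E₂−E₁)/kT] = 0.699.
⇒ (E₂−E₁)/kT = ln((2/1)/0.699) = ln(2.8612) = 1.0512.
kT = 4.65 ×10⁻²¹ J / 1.0512 = 4.42 ×10⁻²¹ J.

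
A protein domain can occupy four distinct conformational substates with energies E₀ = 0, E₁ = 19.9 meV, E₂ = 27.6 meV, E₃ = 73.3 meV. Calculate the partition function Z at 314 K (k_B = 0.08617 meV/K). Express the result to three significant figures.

k_BT = 0.08617 × 314 K = 27.057 meV.
Eᵢ/kT = 0, 0.73548, 1.0201, 2.7091.
Z = Σ e^(−Eᵢ/kT) = e^(−0) + e^(−0.73548) + e^(−1.0201) + e^(−2.7091) = 1.0000 + 0.47928 + 0.36056 + 0.066597 = 1.9064.

Z = 1.91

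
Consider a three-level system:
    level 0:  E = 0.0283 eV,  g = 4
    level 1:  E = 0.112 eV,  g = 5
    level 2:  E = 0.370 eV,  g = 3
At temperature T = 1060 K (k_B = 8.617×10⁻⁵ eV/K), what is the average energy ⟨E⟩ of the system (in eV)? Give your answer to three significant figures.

k_BT = 8.617×10⁻⁵ × 1060 K = 0.091340 eV.
Eᵢ/kT = 0.30983, 1.2262, 4.0508.
Z = Σ gᵢe^(−Eᵢ/kT) = 4·e^(−0.30983) + 5·e^(−1.2262) + 3·e^(−4.0508) = 2.9343 + 1.4670 + 0.052225 = 4.4535.
⟨E⟩ = Σ Eᵢ gᵢe^(−Eᵢ/kT) / Z = (0.0283·2.9343 + 0.112·1.4670 + 0.370·0.052225) / 4.4535 = 0.0599 eV.

0.0599 eV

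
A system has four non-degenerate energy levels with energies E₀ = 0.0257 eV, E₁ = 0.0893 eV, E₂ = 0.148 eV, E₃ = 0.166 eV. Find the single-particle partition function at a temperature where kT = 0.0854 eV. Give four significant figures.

Eᵢ/kT = 0.300937, 1.04567, 1.73302, 1.94379.
Z = Σ e^(−Eᵢ/kT) = e^(−0.300937) + e^(−1.04567) + e^(−1.73302) + e^(−1.94379) = 0.740124 + 0.351456 + 0.176750 + 0.143160 = 1.41149.

Z = 1.411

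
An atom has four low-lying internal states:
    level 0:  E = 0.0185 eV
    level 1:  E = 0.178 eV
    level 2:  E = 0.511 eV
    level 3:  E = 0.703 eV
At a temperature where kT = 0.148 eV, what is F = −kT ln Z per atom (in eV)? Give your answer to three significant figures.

-0.0298 eV

Eᵢ/kT = 0.12500, 1.2027, 3.4527, 4.7500.
Z = Σ e^(−Eᵢ/kT) = e^(−0.12500) + e^(−1.2027) + e^(−3.4527) + e^(−4.7500) = 0.88250 + 0.30038 + 0.031660 + 0.0086517 = 1.2232.
F = −kT ln Z = −0.148 × ln(1.2232) = −0.148 × 0.20147 = -0.0298 eV.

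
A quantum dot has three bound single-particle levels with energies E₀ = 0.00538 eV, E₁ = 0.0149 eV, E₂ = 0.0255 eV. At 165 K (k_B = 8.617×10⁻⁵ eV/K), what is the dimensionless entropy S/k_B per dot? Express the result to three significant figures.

0.954

k_BT = 8.617×10⁻⁵ × 165 K = 0.014218 eV.
Eᵢ/kT = 0.37839, 1.0480, 1.7935.
Z = Σ e^(−Eᵢ/kT) = e^(−0.37839) + e^(−1.0480) + e^(−1.7935) = 0.68496 + 0.35064 + 0.16638 = 1.2020.
⟨E⟩ = Σ EᵢPᵢ = 0.010942 eV.
S/k_B = ln Z + ⟨E⟩/kT = ln(1.2020) + 0.010942/0.014218 = 0.18399 + 0.76959 = 0.954.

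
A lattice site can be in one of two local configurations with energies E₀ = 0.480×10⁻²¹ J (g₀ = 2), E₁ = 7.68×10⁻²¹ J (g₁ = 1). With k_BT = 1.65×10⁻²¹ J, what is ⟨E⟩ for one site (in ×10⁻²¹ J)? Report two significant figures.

Eᵢ/kT = 0.2909, 4.655.
Z = Σ gᵢe^(−Eᵢ/kT) = 2·e^(−0.2909) + 1·e^(−4.655) = 1.495 + 0.009514 = 1.505.
⟨E⟩ = Σ Eᵢ gᵢe^(−Eᵢ/kT) / Z = (0.480·1.495 + 7.68·0.009514) / 1.505 = 0.53 ×10⁻²¹ J.

0.53 ×10⁻²¹ J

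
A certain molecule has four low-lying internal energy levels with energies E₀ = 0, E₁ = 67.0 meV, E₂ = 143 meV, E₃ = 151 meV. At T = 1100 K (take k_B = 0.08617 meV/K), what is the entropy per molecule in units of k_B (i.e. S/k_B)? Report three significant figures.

k_BT = 0.08617 × 1100 K = 94.787 meV.
Eᵢ/kT = 0, 0.70685, 1.5086, 1.5930.
Z = Σ e^(−Eᵢ/kT) = e^(−0) + e^(−0.70685) + e^(−1.5086) + e^(−1.5930) = 1.0000 + 0.49320 + 0.22122 + 0.20331 = 1.9177.
⟨E⟩ = Σ EᵢPᵢ = 49.736 meV.
S/k_B = ln Z + ⟨E⟩/kT = ln(1.9177) + 49.736/94.787 = 0.65113 + 0.52471 = 1.18.

1.18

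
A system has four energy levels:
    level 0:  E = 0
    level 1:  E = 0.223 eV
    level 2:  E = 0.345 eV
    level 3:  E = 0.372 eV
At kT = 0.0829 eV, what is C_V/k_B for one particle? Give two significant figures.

Eᵢ/kT = 0, 2.690, 4.162, 4.487.
Z = Σ e^(−Eᵢ/kT) = e^(−0) + e^(−2.690) + e^(−4.162) + e^(−4.487) = 1.000 + 0.06788 + 0.01558 + 0.01125 = 1.095.
⟨E⟩ = 0.02255 eV, ⟨E²⟩ = 0.006198 eV².
C_V/k_B = (⟨E²⟩ − ⟨E⟩²)/(kT)² = (0.006198 − 0.0005085)/0.006872 = 0.83.

0.83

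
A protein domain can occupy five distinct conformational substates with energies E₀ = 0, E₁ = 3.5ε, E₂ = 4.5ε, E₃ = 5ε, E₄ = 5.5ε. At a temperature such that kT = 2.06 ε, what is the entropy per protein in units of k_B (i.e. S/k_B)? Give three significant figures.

Eᵢ/kT = 0, 1.6990, 2.1845, 2.4272, 2.6699.
Z = Σ e^(−Eᵢ/kT) = e^(−0) + e^(−1.6990) + e^(−2.1845) + e^(−2.4272) + e^(−2.6699) = 1.0000 + 0.18287 + 0.11253 + 0.088284 + 0.069259 = 1.4529.
⟨E⟩ = Σ EᵢPᵢ = 1.3551 ε.
S/k_B = ln Z + ⟨E⟩/kT = ln(1.4529) + 1.3551/2.06 = 0.37356 + 0.65782 = 1.03.

1.03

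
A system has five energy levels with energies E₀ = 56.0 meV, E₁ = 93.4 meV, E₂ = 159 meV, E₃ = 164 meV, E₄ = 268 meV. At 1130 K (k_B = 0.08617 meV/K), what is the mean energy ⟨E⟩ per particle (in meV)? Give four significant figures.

104.9 meV

k_BT = 0.08617 × 1130 K = 97.3721 meV.
Eᵢ/kT = 0.575113, 0.959207, 1.63291, 1.68426, 2.75233.
Z = Σ e^(−Eᵢ/kT) = e^(−0.575113) + e^(−0.959207) + e^(−1.63291) + e^(−1.68426) + e^(−2.75233) = 0.562641 + 0.383197 + 0.195360 + 0.185582 + 0.0637791 = 1.39056.
⟨E⟩ = Σ Eᵢ e^(−Eᵢ/kT) / Z = (56.0·0.562641 + 93.4·0.383197 + 159·0.195360 + 164·0.185582 + 268·0.0637791) / 1.39056 = 104.9 meV.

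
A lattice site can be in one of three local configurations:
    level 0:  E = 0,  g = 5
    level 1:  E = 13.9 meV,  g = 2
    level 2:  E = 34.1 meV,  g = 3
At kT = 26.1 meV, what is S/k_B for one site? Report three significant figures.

2.19

Eᵢ/kT = 0, 0.53257, 1.3065.
Z = Σ gᵢe^(−Eᵢ/kT) = 5·e^(−0) + 2·e^(−0.53257) + 3·e^(−1.3065) = 5.0000 + 1.1742 + 0.81230 = 6.9865.
⟨E⟩ = Σ EᵢPᵢ = 6.3008 meV.
S/k_B = ln Z + ⟨E⟩/kT = ln(6.9865) + 6.3008/26.1 = 1.9440 + 0.24141 = 2.19.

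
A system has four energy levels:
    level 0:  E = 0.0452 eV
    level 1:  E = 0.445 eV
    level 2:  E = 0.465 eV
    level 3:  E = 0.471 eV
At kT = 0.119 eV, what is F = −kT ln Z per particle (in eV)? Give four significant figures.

0.03472 eV

Eᵢ/kT = 0.379832, 3.73950, 3.90756, 3.95798.
Z = Σ e^(−Eᵢ/kT) = e^(−0.379832) + e^(−3.73950) + e^(−3.90756) + e^(−3.95798) = 0.683976 + 0.0237660 + 0.0200895 + 0.0191017 = 0.746933.
F = −kT ln Z = −0.119 × ln(0.746933) = −0.119 × -0.291780 = 0.03472 eV.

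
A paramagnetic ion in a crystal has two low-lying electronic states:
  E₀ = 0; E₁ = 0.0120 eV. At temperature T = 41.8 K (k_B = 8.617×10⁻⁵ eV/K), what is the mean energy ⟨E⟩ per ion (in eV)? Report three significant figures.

k_BT = 8.617×10⁻⁵ × 41.8 K = 0.0036019 eV.
Eᵢ/kT = 0, 3.3316.
Z = Σ e^(−Eᵢ/kT) = e^(−0) + e^(−3.3316) = 1.0000 + 0.035736 = 1.0357.
⟨E⟩ = Σ Eᵢ e^(−Eᵢ/kT) / Z = (0·1.0000 + 0.0120·0.035736) / 1.0357 = 0.000414 eV.

0.000414 eV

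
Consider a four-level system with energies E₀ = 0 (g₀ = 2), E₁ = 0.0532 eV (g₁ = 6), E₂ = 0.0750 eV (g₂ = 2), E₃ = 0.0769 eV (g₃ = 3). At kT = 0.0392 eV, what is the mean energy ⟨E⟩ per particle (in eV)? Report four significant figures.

Eᵢ/kT = 0, 1.35714, 1.91327, 1.96173.
Z = Σ gᵢe^(−Eᵢ/kT) = 2·e^(−0) + 6·e^(−1.35714) + 2·e^(−1.91327) + 3·e^(−1.96173) = 2.00000 + 1.54438 + 0.295194 + 0.421845 = 4.26142.
⟨E⟩ = Σ Eᵢ gᵢe^(−Eᵢ/kT) / Z = (0·2.00000 + 0.0532·1.54438 + 0.0750·0.295194 + 0.0769·0.421845) / 4.26142 = 0.03209 eV.

0.03209 eV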